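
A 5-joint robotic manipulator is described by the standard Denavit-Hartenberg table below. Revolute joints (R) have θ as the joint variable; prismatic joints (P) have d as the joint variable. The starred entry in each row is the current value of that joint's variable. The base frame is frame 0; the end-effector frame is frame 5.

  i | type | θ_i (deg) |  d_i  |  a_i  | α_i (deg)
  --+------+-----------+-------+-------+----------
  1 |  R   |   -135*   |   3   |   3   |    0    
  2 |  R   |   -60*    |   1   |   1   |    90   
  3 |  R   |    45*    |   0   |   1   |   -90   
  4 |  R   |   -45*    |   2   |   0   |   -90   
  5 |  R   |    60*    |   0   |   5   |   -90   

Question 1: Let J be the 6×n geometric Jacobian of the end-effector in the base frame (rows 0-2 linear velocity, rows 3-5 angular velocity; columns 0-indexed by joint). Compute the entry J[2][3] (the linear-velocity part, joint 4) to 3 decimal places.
axis z_3 = (0.6830,-0.1830,0.7071); lever o_n−o_3 = (-2.3414,2.4575,-0.3976)
cross product → J_v[:, 3] = (-1.6649,-1.3840,1.2500)
J_ω[:, 3] = z_3
entry J[2][3] = 1.2500

1.250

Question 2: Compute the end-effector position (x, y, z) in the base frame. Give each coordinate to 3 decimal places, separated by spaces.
after link 1: o_1 = (-2.1213, -2.1213, 3.0000)
after link 2: o_2 = (-3.0872, -1.8625, 4.0000)
after link 3: o_3 = (-3.7703, -1.6795, 4.7071)
after link 4: o_4 = (-2.4042, -2.0455, 6.1213)
after link 5: o_5 = (-6.1116, 0.7780, 4.3095)

-6.112 0.778 4.309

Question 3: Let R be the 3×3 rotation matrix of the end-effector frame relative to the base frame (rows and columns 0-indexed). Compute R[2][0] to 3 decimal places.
End-effector x-axis (col 0 of R) = (-0.7415,0.5647,-0.3624)
R[2][0] = -0.3624

-0.362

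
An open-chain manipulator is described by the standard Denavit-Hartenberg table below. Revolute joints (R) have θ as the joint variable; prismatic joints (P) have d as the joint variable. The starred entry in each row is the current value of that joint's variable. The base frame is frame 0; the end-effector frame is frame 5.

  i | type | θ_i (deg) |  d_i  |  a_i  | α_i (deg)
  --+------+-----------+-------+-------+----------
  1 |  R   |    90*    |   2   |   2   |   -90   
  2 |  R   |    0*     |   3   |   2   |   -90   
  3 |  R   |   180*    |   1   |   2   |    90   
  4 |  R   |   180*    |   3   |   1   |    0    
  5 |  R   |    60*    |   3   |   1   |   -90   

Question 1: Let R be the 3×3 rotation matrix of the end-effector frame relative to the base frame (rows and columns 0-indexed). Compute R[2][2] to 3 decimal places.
End-effector z-axis (col 2 of R) = (0.0000,-0.8660,0.5000)
R[2][2] = 0.5000

0.500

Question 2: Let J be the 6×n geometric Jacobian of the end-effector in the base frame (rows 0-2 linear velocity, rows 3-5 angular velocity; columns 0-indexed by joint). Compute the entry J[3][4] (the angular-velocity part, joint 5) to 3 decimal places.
1.000

axis z_4 = (1.0000,0.0000,-0.0000); lever o_n−o_4 = (3.0000,0.5000,0.8660)
cross product → J_v[:, 4] = (0.0000,-0.8660,0.5000)
J_ω[:, 4] = z_4
entry J[3][4] = 1.0000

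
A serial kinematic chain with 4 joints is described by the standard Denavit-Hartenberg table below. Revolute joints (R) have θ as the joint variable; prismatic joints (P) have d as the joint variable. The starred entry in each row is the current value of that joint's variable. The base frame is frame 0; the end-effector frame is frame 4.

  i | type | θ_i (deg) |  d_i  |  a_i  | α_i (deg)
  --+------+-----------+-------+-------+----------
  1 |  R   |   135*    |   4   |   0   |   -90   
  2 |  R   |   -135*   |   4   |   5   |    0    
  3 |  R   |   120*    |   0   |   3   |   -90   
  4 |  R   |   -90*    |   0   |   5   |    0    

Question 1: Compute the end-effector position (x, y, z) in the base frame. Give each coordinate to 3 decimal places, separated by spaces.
after link 1: o_1 = (0.0000, 0.0000, 4.0000)
after link 2: o_2 = (-0.3284, -5.3284, 7.5355)
after link 3: o_3 = (-2.3775, -3.2794, 8.3120)
after link 4: o_4 = (-5.9130, -6.8149, 8.3120)

-5.913 -6.815 8.312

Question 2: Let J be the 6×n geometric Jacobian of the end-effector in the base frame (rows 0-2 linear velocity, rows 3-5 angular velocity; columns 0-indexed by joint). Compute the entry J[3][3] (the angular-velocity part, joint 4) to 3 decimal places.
axis z_3 = (-0.1830,0.1830,-0.9659); lever o_n−o_3 = (-3.5355,-3.5355,0.0000)
cross product → J_v[:, 3] = (-3.4151,3.4151,1.2941)
J_ω[:, 3] = z_3
entry J[3][3] = -0.1830

-0.183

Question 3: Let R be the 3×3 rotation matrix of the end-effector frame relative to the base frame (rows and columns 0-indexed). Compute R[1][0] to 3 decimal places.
-0.707

End-effector x-axis (col 0 of R) = (-0.7071,-0.7071,0.0000)
R[1][0] = -0.7071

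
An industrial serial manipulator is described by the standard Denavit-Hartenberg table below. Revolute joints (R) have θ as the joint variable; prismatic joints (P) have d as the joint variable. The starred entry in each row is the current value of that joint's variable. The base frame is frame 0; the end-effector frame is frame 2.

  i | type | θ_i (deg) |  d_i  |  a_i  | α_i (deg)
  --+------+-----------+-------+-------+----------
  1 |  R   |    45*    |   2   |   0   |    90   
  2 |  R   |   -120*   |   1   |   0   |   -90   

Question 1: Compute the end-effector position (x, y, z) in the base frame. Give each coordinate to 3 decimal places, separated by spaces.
after link 1: o_1 = (0.0000, 0.0000, 2.0000)
after link 2: o_2 = (0.7071, -0.7071, 2.0000)

0.707 -0.707 2.000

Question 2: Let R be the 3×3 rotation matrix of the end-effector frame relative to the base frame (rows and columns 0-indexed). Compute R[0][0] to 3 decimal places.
-0.354

End-effector x-axis (col 0 of R) = (-0.3536,-0.3536,-0.8660)
R[0][0] = -0.3536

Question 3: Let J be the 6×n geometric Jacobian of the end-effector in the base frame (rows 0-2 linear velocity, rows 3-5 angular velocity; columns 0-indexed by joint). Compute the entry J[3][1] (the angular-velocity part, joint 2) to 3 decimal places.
0.707

axis z_1 = (0.7071,-0.7071,0.0000); lever o_n−o_1 = (0.7071,-0.7071,0.0000)
cross product → J_v[:, 1] = (0.0000,0.0000,0.0000)
J_ω[:, 1] = z_1
entry J[3][1] = 0.7071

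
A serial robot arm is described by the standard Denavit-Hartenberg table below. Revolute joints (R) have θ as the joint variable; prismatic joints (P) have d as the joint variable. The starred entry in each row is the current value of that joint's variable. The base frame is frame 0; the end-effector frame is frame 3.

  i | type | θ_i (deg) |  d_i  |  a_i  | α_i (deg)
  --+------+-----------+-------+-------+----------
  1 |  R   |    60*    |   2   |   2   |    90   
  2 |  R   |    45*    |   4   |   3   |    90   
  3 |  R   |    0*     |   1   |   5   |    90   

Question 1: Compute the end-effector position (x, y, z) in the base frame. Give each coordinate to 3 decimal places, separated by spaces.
after link 1: o_1 = (1.0000, 1.7321, 2.0000)
after link 2: o_2 = (5.5248, 1.5692, 4.1213)
after link 3: o_3 = (7.6461, 5.2434, 6.9497)

7.646 5.243 6.950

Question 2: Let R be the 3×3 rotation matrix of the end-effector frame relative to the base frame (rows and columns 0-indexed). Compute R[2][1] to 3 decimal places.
End-effector y-axis (col 1 of R) = (0.3536,0.6124,-0.7071)
R[2][1] = -0.7071

-0.707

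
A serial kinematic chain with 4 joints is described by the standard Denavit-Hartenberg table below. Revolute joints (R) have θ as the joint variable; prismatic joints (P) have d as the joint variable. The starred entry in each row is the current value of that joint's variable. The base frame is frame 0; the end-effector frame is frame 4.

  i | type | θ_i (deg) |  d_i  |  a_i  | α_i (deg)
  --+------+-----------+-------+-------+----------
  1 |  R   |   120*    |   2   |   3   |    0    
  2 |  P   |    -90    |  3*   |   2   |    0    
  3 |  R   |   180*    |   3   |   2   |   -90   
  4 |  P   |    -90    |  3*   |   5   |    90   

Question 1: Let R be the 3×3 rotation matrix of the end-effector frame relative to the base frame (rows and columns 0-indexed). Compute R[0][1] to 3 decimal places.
0.500

End-effector y-axis (col 1 of R) = (0.5000,-0.8660,0.0000)
R[0][1] = 0.5000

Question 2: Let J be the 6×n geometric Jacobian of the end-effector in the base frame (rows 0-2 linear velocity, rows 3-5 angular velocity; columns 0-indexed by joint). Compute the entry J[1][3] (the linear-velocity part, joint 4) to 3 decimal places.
prismatic axis z_3 = (0.5000,-0.8660,0.0000)
J_v[:, 3] = z_3; J_ω[:, 3] = (0,0,0)
entry J[1][3] = -0.8660

-0.866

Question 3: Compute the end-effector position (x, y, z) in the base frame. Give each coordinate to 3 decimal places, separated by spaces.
after link 1: o_1 = (-1.5000, 2.5981, 2.0000)
after link 2: o_2 = (0.2321, 3.5981, 5.0000)
after link 3: o_3 = (-1.5000, 2.5981, 8.0000)
after link 4: o_4 = (-0.0000, -0.0000, 13.0000)

-0.000 -0.000 13.000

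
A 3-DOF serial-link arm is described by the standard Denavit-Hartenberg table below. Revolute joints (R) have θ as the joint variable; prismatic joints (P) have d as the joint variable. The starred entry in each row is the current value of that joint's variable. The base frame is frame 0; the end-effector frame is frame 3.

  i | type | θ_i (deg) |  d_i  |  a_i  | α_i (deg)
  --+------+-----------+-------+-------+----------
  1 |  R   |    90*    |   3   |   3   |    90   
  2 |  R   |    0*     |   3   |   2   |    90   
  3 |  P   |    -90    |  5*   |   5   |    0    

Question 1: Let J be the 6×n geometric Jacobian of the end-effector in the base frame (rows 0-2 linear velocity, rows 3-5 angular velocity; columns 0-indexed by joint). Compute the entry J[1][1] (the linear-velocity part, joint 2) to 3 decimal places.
5.000

axis z_1 = (1.0000,-0.0000,0.0000); lever o_n−o_1 = (-2.0000,2.0000,-5.0000)
cross product → J_v[:, 1] = (0.0000,5.0000,2.0000)
J_ω[:, 1] = z_1
entry J[1][1] = 5.0000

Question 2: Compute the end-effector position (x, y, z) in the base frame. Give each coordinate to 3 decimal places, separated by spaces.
-2.000 5.000 -2.000

after link 1: o_1 = (0.0000, 3.0000, 3.0000)
after link 2: o_2 = (3.0000, 5.0000, 3.0000)
after link 3: o_3 = (-2.0000, 5.0000, -2.0000)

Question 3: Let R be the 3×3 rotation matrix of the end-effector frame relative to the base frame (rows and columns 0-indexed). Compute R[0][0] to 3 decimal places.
-1.000

End-effector x-axis (col 0 of R) = (-1.0000,0.0000,-0.0000)
R[0][0] = -1.0000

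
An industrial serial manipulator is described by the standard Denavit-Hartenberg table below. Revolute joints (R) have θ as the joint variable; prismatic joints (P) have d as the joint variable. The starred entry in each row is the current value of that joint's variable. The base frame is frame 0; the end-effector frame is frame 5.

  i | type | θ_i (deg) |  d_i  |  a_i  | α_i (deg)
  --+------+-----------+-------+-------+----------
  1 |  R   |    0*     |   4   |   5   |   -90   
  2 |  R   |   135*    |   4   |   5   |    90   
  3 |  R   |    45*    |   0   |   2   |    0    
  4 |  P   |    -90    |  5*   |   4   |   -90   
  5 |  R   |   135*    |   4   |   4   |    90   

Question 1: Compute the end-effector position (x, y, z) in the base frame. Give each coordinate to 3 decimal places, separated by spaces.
-0.586 7.414 -4.657

after link 1: o_1 = (5.0000, 0.0000, 4.0000)
after link 2: o_2 = (1.4645, 4.0000, 0.4645)
after link 3: o_3 = (0.4645, 5.4142, -0.5355)
after link 4: o_4 = (2.0000, 2.5858, -6.0711)
after link 5: o_5 = (-0.5858, 7.4142, -4.6569)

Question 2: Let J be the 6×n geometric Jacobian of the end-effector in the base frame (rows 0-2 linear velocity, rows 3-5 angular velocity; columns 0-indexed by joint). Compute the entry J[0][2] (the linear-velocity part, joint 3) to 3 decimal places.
axis z_2 = (0.7071,0.0000,-0.7071); lever o_n−o_2 = (-2.0503,3.4142,-5.1213)
cross product → J_v[:, 2] = (2.4142,5.0711,2.4142)
J_ω[:, 2] = z_2
entry J[0][2] = 2.4142

2.414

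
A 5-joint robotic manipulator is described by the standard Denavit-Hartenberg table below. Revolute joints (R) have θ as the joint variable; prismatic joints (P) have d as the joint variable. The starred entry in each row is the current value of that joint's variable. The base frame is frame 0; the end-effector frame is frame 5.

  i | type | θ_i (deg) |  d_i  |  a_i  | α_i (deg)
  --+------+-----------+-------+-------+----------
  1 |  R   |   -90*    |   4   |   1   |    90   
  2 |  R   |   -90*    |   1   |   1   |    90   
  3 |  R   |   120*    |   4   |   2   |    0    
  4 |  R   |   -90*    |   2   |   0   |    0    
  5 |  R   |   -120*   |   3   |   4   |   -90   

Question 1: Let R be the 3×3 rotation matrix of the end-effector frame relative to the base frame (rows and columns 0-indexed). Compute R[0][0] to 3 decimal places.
1.000

End-effector x-axis (col 0 of R) = (1.0000,0.0000,-0.0000)
R[0][0] = 1.0000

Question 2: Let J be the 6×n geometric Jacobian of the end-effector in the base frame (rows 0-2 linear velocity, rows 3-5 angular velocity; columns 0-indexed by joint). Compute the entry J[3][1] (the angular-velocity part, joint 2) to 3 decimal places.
-1.000

axis z_1 = (-1.0000,-0.0000,0.0000); lever o_n−o_1 = (1.2679,9.0000,-0.0000)
cross product → J_v[:, 1] = (-0.0000,-0.0000,-9.0000)
J_ω[:, 1] = z_1
entry J[3][1] = -1.0000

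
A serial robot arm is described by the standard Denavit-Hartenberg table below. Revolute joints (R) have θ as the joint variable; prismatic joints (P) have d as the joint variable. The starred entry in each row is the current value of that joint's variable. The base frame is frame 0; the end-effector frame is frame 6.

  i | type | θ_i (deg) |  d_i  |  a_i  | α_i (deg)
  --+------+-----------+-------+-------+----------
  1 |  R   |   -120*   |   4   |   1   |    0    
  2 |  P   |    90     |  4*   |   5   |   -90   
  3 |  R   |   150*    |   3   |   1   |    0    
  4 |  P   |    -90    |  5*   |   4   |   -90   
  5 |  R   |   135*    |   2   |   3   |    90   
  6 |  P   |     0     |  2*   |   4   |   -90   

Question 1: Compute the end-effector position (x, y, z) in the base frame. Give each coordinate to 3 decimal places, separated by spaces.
2.599 -0.766 6.098

after link 1: o_1 = (-0.5000, -0.8660, 4.0000)
after link 2: o_2 = (3.8301, -3.3660, 8.0000)
after link 3: o_3 = (4.5801, -0.3349, 7.5000)
after link 4: o_4 = (8.8122, 2.9952, 4.0359)
after link 5: o_5 = (5.3330, 2.5544, 4.8730)
after link 6: o_6 = (2.5993, -0.7663, 6.0978)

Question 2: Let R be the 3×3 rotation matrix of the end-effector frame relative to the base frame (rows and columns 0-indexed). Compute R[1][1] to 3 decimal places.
0.789

End-effector y-axis (col 1 of R) = (0.0474,0.7891,0.6124)
R[1][1] = 0.7891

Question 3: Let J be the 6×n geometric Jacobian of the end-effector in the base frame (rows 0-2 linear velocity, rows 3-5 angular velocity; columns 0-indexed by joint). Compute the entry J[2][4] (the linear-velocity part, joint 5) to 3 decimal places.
axis z_4 = (-0.7500,0.4330,-0.5000); lever o_n−o_4 = (-6.2129,-3.7614,2.0619)
cross product → J_v[:, 4] = (-0.9879,4.6529,5.5114)
J_ω[:, 4] = z_4
entry J[2][4] = 5.5114

5.511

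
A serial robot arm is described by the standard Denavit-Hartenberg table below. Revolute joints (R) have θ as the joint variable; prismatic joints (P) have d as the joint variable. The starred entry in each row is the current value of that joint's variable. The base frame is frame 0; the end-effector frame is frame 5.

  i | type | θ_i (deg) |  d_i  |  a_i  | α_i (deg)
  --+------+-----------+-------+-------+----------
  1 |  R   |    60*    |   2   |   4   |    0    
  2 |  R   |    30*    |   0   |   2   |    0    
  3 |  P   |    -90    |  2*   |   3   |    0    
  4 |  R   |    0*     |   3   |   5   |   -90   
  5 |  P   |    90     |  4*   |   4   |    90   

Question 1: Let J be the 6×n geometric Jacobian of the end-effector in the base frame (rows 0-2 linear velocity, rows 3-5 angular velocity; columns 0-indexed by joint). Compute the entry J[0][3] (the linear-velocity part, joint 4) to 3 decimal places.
axis z_3 = (0.0000,0.0000,1.0000); lever o_n−o_3 = (5.0000,4.0000,-1.0000)
cross product → J_v[:, 3] = (-4.0000,5.0000,0.0000)
J_ω[:, 3] = z_3
entry J[0][3] = -4.0000

-4.000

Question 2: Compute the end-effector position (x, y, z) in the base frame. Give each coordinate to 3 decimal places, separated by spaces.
10.000 9.464 3.000

after link 1: o_1 = (2.0000, 3.4641, 2.0000)
after link 2: o_2 = (2.0000, 5.4641, 2.0000)
after link 3: o_3 = (5.0000, 5.4641, 4.0000)
after link 4: o_4 = (10.0000, 5.4641, 7.0000)
after link 5: o_5 = (10.0000, 9.4641, 3.0000)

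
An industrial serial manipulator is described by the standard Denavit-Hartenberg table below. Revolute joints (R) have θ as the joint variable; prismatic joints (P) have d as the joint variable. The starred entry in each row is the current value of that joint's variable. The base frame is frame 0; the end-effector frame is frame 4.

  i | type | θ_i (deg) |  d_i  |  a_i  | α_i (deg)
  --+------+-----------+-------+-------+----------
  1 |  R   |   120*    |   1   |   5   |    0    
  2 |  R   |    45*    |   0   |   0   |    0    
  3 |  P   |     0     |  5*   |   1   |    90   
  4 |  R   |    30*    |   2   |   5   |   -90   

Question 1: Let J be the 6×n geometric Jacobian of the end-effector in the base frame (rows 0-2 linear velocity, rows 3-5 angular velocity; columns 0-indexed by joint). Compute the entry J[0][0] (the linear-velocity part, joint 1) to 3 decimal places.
-7.642

axis z_0 = ẑ; lever o_n−o_0 = (-7.1309,7.6415,8.5000)
cross product → J_v[:, 0] = (-7.6415,-7.1309,0.0000)
J_ω[:, 0] = z_0
entry J[0][0] = -7.6415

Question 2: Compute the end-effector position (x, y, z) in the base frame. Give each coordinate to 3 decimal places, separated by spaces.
after link 1: o_1 = (-2.5000, 4.3301, 1.0000)
after link 2: o_2 = (-2.5000, 4.3301, 1.0000)
after link 3: o_3 = (-3.4659, 4.5889, 6.0000)
after link 4: o_4 = (-7.1309, 7.6415, 8.5000)

-7.131 7.642 8.500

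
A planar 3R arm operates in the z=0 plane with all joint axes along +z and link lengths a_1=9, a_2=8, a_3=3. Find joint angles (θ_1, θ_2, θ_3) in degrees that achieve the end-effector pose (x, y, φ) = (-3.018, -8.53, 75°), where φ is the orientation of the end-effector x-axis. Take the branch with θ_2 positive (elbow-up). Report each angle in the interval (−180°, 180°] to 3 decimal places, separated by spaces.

-150.003 90.003 135.000

wrist centre = target − a_3·(cos φ, sin φ) = (-3.7945, -11.4278)
cos θ_2 = (144.9920−9²−8²)/(2·9·8) = -0.0001; θ_2 = 90.0032° (elbow-up)
β = atan2(-11.4278,-3.7945) = -108.3681°; ψ = atan2(8.0000,8.9996) = 41.6349°
θ_1 = β − ψ = -150.0031°
θ_3 = φ − θ_1 − θ_2 = 134.9999° (wrapped to (-180°,180°])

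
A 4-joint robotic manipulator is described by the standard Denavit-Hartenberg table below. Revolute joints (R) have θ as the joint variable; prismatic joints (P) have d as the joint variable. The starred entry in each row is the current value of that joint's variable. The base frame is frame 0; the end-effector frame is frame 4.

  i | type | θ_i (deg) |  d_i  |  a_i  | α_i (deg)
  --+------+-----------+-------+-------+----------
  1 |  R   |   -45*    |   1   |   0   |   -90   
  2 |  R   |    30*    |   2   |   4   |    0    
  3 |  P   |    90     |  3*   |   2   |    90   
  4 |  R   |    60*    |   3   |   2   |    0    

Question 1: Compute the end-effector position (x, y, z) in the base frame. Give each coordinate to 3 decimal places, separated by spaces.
7.986 1.534 -5.098

after link 1: o_1 = (0.0000, 0.0000, 1.0000)
after link 2: o_2 = (3.8637, -1.0353, -1.0000)
after link 3: o_3 = (5.2779, 1.7932, -2.7321)
after link 4: o_4 = (7.9862, 1.5343, -5.0981)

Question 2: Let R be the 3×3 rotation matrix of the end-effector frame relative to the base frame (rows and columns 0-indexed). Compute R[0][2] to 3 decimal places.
End-effector z-axis (col 2 of R) = (0.6124,-0.6124,-0.5000)
R[0][2] = 0.6124

0.612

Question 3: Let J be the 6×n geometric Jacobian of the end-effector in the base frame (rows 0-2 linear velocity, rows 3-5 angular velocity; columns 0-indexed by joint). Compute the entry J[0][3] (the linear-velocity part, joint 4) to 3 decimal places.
1.319

axis z_3 = (0.6124,-0.6124,-0.5000); lever o_n−o_3 = (2.7083,-0.2588,-2.3660)
cross product → J_v[:, 3] = (1.3195,0.0947,1.5000)
J_ω[:, 3] = z_3
entry J[0][3] = 1.3195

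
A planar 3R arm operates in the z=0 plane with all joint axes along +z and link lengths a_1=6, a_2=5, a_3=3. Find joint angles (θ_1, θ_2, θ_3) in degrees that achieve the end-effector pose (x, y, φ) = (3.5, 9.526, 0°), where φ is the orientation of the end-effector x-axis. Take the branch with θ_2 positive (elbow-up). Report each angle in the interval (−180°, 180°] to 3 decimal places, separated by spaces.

wrist centre = target − a_3·(cos φ, sin φ) = (0.5000, 9.5260)
cos θ_2 = (90.9947−6²−5²)/(2·6·5) = 0.4999; θ_2 = 60.0059° (elbow-up)
β = atan2(9.5260,0.5000) = 86.9954°; ψ = atan2(4.3304,8.4996) = 26.9981°
θ_1 = β − ψ = 59.9973°
θ_3 = φ − θ_1 − θ_2 = -120.0032° (wrapped to (-180°,180°])

59.997 60.006 -120.003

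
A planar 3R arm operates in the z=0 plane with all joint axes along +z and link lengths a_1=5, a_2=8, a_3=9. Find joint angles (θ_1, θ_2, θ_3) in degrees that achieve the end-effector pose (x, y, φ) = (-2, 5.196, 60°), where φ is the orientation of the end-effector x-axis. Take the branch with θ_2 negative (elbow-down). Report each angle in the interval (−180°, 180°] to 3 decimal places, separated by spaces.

wrist centre = target − a_3·(cos φ, sin φ) = (-6.5000, -2.5982)
cos θ_2 = (49.0008−5²−8²)/(2·5·8) = -0.5000; θ_2 = -119.9993° (elbow-down)
β = atan2(-2.5982,-6.5000) = -158.2121°; ψ = atan2(-6.9282,1.0001) = -81.7862°
θ_1 = β − ψ = -76.4259°
θ_3 = φ − θ_1 − θ_2 = -103.5748° (wrapped to (-180°,180°])

-76.426 -119.999 -103.575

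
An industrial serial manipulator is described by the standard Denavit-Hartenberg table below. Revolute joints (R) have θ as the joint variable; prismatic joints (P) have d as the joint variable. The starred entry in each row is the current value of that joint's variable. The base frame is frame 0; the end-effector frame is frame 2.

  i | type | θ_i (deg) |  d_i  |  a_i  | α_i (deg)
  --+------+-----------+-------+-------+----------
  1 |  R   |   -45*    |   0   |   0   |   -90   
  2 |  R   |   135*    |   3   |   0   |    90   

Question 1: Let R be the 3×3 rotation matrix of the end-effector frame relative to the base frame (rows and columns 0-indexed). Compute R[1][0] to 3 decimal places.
0.500

End-effector x-axis (col 0 of R) = (-0.5000,0.5000,-0.7071)
R[1][0] = 0.5000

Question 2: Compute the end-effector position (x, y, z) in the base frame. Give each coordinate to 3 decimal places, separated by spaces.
2.121 2.121 0.000

after link 1: o_1 = (0.0000, 0.0000, 0.0000)
after link 2: o_2 = (2.1213, 2.1213, 0.0000)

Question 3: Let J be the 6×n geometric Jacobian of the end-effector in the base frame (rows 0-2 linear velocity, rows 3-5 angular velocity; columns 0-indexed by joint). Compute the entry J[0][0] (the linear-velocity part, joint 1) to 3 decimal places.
-2.121

axis z_0 = ẑ; lever o_n−o_0 = (2.1213,2.1213,0.0000)
cross product → J_v[:, 0] = (-2.1213,2.1213,0.0000)
J_ω[:, 0] = z_0
entry J[0][0] = -2.1213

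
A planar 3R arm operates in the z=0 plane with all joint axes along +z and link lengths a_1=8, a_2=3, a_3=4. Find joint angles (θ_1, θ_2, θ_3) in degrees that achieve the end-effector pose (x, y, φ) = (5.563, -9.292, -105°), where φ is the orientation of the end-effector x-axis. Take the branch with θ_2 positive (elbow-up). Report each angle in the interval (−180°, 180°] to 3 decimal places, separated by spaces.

wrist centre = target − a_3·(cos φ, sin φ) = (6.5983, -5.4283)
cos θ_2 = (73.0037−8²−3²)/(2·8·3) = 0.0001; θ_2 = 89.9956° (elbow-up)
β = atan2(-5.4283,6.5983) = -39.4436°; ψ = atan2(3.0000,8.0002) = 20.5555°
θ_1 = β − ψ = -59.9991°
θ_3 = φ − θ_1 − θ_2 = -134.9965° (wrapped to (-180°,180°])

-59.999 89.996 -134.997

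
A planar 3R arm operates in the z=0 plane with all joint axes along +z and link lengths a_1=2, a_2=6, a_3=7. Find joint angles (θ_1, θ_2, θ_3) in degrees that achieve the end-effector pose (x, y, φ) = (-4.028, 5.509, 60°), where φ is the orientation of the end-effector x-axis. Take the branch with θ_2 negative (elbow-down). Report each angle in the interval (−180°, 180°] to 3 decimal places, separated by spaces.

wrist centre = target − a_3·(cos φ, sin φ) = (-7.5280, -0.5532)
cos θ_2 = (56.9768−2²−6²)/(2·2·6) = 0.7074; θ_2 = -44.9790° (elbow-down)
β = atan2(-0.5532,-7.5280) = -175.7973°; ψ = atan2(-4.2411,6.2442) = -34.1845°
θ_1 = β − ψ = -141.6128°
θ_3 = φ − θ_1 − θ_2 = -113.4082° (wrapped to (-180°,180°])

-141.613 -44.979 -113.408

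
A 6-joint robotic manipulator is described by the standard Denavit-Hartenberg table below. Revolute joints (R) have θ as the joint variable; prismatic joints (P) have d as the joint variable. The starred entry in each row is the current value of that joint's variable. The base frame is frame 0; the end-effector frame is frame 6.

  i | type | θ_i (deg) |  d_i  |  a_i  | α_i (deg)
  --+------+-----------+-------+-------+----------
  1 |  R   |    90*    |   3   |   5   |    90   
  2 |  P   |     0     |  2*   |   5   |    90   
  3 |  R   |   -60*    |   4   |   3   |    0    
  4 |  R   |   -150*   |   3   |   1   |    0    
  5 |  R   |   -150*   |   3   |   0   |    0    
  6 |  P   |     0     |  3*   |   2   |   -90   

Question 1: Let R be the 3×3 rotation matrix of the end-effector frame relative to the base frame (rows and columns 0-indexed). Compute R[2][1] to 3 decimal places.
1.000

End-effector y-axis (col 1 of R) = (-0.0000,0.0000,1.0000)
R[2][1] = 1.0000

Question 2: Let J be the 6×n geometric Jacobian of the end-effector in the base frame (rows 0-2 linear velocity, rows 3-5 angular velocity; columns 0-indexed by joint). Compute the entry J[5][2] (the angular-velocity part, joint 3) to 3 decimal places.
axis z_2 = (0.0000,-0.0000,-1.0000); lever o_n−o_2 = (-2.0981,2.6340,-13.0000)
cross product → J_v[:, 2] = (2.6340,2.0981,0.0000)
J_ω[:, 2] = z_2
entry J[5][2] = -1.0000

-1.000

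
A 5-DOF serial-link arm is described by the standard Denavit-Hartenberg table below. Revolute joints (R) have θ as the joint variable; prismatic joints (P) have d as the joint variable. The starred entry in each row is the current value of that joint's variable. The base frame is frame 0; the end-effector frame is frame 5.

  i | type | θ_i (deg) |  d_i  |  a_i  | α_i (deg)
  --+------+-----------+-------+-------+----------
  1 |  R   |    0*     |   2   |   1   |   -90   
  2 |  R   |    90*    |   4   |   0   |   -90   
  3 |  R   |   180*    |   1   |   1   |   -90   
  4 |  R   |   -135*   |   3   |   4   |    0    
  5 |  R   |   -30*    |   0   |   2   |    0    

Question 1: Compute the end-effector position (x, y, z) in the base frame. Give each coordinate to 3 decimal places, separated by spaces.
-3.346 7.000 -1.760

after link 1: o_1 = (1.0000, 0.0000, 2.0000)
after link 2: o_2 = (1.0000, 4.0000, 2.0000)
after link 3: o_3 = (-0.0000, 4.0000, 3.0000)
after link 4: o_4 = (-2.8284, 7.0000, 0.1716)
after link 5: o_5 = (-3.3461, 7.0000, -1.7603)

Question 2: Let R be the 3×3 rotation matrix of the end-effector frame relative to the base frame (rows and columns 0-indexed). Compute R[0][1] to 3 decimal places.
End-effector y-axis (col 1 of R) = (-0.9659,-0.0000,0.2588)
R[0][1] = -0.9659

-0.966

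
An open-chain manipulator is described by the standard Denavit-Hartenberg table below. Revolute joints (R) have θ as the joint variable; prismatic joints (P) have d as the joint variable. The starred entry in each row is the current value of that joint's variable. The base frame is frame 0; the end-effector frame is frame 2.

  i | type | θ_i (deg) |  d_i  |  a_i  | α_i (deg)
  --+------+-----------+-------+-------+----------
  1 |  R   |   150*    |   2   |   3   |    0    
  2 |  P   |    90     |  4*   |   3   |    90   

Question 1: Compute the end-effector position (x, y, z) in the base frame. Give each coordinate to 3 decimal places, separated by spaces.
after link 1: o_1 = (-2.5981, 1.5000, 2.0000)
after link 2: o_2 = (-4.0981, -1.0981, 6.0000)

-4.098 -1.098 6.000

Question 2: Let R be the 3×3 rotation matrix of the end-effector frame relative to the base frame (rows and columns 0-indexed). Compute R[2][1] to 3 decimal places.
End-effector y-axis (col 1 of R) = (0.0000,-0.0000,1.0000)
R[2][1] = 1.0000

1.000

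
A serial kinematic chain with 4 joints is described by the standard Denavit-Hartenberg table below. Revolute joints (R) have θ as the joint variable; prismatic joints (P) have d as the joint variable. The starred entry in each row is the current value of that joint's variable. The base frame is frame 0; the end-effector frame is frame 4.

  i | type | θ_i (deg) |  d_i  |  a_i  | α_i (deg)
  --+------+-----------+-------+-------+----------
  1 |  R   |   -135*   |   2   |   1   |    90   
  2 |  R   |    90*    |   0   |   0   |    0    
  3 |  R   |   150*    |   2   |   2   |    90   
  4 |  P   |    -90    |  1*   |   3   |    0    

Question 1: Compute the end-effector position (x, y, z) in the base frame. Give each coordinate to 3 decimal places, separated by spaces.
1.319 -0.095 0.768

after link 1: o_1 = (-0.7071, -0.7071, 2.0000)
after link 2: o_2 = (-0.7071, -0.7071, 2.0000)
after link 3: o_3 = (-1.4142, 1.4142, 0.2679)
after link 4: o_4 = (1.3195, -0.0947, 0.7679)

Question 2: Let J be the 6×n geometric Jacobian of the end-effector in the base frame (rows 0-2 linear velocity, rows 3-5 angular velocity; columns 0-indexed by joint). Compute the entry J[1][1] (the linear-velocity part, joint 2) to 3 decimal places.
-0.871

axis z_1 = (-0.7071,0.7071,0.0000); lever o_n−o_1 = (2.0266,0.6124,-1.2321)
cross product → J_v[:, 1] = (-0.8712,-0.8712,-1.8660)
J_ω[:, 1] = z_1
entry J[1][1] = -0.8712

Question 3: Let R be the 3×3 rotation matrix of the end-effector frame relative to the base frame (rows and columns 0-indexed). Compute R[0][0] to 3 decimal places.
End-effector x-axis (col 0 of R) = (0.7071,-0.7071,-0.0000)
R[0][0] = 0.7071

0.707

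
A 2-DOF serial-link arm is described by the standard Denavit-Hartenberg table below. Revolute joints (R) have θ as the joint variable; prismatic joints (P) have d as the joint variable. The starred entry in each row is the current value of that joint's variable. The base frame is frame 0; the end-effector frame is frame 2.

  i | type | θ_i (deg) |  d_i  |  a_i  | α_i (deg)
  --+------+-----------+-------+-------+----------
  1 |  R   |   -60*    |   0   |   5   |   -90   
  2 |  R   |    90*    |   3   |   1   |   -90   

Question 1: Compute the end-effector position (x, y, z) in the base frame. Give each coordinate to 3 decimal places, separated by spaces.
after link 1: o_1 = (2.5000, -4.3301, 0.0000)
after link 2: o_2 = (5.0981, -2.8301, -1.0000)

5.098 -2.830 -1.000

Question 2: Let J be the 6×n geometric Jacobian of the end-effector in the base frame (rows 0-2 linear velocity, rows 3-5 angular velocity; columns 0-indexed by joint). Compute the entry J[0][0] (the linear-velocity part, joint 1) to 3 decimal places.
2.830

axis z_0 = ẑ; lever o_n−o_0 = (5.0981,-2.8301,-1.0000)
cross product → J_v[:, 0] = (2.8301,5.0981,-0.0000)
J_ω[:, 0] = z_0
entry J[0][0] = 2.8301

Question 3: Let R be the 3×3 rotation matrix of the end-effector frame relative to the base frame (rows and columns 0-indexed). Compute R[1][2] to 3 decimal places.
0.866

End-effector z-axis (col 2 of R) = (-0.5000,0.8660,-0.0000)
R[1][2] = 0.8660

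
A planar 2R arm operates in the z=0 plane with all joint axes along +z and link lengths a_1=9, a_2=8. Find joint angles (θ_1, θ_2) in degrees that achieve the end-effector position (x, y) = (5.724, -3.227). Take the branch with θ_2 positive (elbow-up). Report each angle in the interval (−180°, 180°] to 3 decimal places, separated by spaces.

cos θ_2 = (43.1777−9²−8²)/(2·9·8) = -0.7071; θ_2 = 134.9994° (elbow-up)
β = atan2(-3.2270,5.7240) = -29.4129°; ψ = atan2(5.6569,3.3432) = 59.4171°
θ_1 = β − ψ = -88.8300°

-88.830 134.999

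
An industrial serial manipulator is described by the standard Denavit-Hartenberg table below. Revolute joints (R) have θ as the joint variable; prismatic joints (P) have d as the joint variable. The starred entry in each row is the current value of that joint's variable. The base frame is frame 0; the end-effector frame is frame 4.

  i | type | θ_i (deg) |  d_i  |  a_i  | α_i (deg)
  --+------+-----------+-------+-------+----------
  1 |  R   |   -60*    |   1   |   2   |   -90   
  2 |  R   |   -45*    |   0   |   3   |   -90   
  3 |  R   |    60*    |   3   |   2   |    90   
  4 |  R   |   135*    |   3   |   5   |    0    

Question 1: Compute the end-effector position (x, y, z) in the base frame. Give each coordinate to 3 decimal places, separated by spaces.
7.469 -7.277 -0.206

after link 1: o_1 = (1.0000, -1.7321, 1.0000)
after link 2: o_2 = (2.0607, -3.5692, 3.1213)
after link 3: o_3 = (1.9749, -6.8847, 1.7071)
after link 4: o_4 = (7.4691, -7.2773, -0.2058)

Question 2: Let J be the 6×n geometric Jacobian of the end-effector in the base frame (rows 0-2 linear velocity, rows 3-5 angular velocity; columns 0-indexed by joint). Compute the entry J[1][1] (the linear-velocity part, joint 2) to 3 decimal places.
axis z_1 = (0.8660,0.5000,0.0000); lever o_n−o_1 = (6.4691,-5.5452,-1.2058)
cross product → J_v[:, 1] = (-0.6029,1.0442,-8.0369)
J_ω[:, 1] = z_1
entry J[1][1] = 1.0442

1.044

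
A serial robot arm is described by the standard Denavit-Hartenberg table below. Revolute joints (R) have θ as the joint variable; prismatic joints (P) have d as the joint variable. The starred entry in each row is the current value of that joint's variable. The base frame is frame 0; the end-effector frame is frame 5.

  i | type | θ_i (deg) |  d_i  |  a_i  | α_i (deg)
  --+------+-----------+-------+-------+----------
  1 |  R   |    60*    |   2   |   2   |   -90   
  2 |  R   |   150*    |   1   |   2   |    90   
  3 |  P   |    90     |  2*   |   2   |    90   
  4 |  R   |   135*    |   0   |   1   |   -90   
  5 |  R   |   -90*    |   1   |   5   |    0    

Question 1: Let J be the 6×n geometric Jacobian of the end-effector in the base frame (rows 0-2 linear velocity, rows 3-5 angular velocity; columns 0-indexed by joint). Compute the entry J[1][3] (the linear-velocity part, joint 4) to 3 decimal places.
-0.612

axis z_3 = (-0.4330,-0.7500,-0.5000); lever o_n−o_3 = (-0.9403,-4.4571,-2.5000)
cross product → J_v[:, 3] = (-0.3536,-0.6124,1.2247)
J_ω[:, 3] = z_3
entry J[1][3] = -0.6124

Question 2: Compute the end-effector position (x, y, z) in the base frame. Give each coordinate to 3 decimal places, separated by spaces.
-2.904 -1.859 -3.232

after link 1: o_1 = (1.0000, 1.7321, 2.0000)
after link 2: o_2 = (-0.7321, 0.7321, 1.0000)
after link 3: o_3 = (-1.9641, 2.5981, -0.7321)
after link 4: o_4 = (-1.1750, 2.5507, -1.3444)
after link 5: o_5 = (-2.9044, -1.8590, -3.2321)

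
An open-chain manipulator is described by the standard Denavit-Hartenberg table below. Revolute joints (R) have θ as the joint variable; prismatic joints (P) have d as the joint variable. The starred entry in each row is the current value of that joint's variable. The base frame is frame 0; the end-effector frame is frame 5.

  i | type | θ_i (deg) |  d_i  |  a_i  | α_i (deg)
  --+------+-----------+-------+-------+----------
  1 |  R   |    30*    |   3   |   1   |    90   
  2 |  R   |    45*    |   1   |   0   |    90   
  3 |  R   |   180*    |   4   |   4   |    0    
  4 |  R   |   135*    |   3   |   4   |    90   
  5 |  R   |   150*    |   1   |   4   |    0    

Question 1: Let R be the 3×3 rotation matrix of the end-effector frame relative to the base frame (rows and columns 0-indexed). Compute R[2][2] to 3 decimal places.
End-effector z-axis (col 2 of R) = (-0.7866,0.3624,-0.5000)
R[2][2] = -0.5000

-0.500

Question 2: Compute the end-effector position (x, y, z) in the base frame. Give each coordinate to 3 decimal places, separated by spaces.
after link 1: o_1 = (0.8660, 0.5000, 3.0000)
after link 2: o_2 = (1.3660, -0.3660, 3.0000)
after link 3: o_3 = (1.3660, -0.3660, -2.6569)
after link 4: o_4 = (3.5210, 4.1441, -2.7782)
after link 5: o_5 = (3.6839, 2.2263, -6.4244)

3.684 2.226 -6.424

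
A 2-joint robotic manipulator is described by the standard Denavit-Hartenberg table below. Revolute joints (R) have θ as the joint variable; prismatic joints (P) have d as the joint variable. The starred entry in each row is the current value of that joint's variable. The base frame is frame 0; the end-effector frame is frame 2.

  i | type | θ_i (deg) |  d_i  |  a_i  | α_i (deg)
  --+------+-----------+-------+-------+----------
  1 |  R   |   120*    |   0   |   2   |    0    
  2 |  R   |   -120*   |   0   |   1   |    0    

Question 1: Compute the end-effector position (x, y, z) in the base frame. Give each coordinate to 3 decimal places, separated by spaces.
0.000 1.732 0.000

after link 1: o_1 = (-1.0000, 1.7321, 0.0000)
after link 2: o_2 = (0.0000, 1.7321, 0.0000)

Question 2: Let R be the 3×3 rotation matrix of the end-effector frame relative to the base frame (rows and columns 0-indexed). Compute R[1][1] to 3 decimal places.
1.000

End-effector y-axis (col 1 of R) = (0.0000,1.0000,0.0000)
R[1][1] = 1.0000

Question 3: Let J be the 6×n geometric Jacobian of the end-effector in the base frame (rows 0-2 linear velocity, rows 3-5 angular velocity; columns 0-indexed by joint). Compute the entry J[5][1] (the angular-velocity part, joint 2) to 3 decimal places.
axis z_1 = (0.0000,0.0000,1.0000); lever o_n−o_1 = (1.0000,0.0000,0.0000)
cross product → J_v[:, 1] = (0.0000,1.0000,0.0000)
J_ω[:, 1] = z_1
entry J[5][1] = 1.0000

1.000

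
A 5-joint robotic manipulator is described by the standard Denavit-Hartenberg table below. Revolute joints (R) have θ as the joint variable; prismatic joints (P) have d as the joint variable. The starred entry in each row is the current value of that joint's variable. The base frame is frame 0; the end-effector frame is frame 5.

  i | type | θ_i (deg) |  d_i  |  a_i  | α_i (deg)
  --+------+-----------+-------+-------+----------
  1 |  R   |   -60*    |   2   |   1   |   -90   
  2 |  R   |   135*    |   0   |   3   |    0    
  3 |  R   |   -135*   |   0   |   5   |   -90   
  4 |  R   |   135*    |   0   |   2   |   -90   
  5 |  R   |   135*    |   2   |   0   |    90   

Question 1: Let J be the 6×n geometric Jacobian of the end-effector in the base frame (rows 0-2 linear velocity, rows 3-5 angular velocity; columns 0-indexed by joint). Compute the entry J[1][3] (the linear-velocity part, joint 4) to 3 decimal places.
axis z_3 = (0.0000,0.0000,-1.0000); lever o_n−o_3 = (-1.4142,2.4495,-0.0000)
cross product → J_v[:, 3] = (2.4495,1.4142,0.0000)
J_ω[:, 3] = z_3
entry J[1][3] = 1.4142

1.414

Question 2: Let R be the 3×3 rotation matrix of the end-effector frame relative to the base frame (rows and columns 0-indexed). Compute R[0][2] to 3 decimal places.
-0.683

End-effector z-axis (col 2 of R) = (-0.6830,0.1830,0.7071)
R[0][2] = -0.6830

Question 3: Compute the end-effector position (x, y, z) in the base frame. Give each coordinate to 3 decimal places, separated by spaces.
0.525 -0.910 -0.121

after link 1: o_1 = (0.5000, -0.8660, 2.0000)
after link 2: o_2 = (-0.5607, 0.9711, -0.1213)
after link 3: o_3 = (1.9393, -3.3590, -0.1213)
after link 4: o_4 = (0.0075, -2.8414, -0.1213)
after link 5: o_5 = (0.5251, -0.9095, -0.1213)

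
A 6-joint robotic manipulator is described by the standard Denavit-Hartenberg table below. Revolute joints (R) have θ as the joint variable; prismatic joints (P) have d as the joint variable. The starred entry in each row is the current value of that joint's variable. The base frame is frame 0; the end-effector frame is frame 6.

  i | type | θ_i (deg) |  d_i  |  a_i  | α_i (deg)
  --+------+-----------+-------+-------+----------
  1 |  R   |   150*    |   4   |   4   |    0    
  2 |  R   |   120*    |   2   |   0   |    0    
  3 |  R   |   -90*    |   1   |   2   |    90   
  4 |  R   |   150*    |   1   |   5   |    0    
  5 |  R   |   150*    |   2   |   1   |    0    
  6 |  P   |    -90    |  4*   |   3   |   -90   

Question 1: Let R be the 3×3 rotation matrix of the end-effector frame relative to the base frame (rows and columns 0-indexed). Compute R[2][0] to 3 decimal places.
-0.500

End-effector x-axis (col 0 of R) = (0.8660,-0.0000,-0.5000)
R[2][0] = -0.5000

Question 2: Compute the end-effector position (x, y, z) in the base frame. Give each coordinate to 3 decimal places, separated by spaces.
after link 1: o_1 = (-3.4641, 2.0000, 4.0000)
after link 2: o_2 = (-3.4641, 2.0000, 6.0000)
after link 3: o_3 = (-5.4641, 2.0000, 7.0000)
after link 4: o_4 = (-1.1340, 3.0000, 9.5000)
after link 5: o_5 = (-1.6340, 5.0000, 8.6340)
after link 6: o_6 = (0.9641, 9.0000, 7.1340)

0.964 9.000 7.134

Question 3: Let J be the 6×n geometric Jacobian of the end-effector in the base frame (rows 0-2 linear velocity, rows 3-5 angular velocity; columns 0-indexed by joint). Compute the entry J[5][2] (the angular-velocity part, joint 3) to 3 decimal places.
axis z_2 = (0.0000,0.0000,1.0000); lever o_n−o_2 = (4.4282,7.0000,1.1340)
cross product → J_v[:, 2] = (-7.0000,4.4282,0.0000)
J_ω[:, 2] = z_2
entry J[5][2] = 1.0000

1.000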